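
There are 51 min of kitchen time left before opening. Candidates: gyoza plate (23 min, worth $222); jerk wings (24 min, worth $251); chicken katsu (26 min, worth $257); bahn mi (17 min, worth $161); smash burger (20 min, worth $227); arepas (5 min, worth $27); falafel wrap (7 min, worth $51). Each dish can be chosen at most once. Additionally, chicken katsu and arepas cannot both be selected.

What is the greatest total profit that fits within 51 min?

529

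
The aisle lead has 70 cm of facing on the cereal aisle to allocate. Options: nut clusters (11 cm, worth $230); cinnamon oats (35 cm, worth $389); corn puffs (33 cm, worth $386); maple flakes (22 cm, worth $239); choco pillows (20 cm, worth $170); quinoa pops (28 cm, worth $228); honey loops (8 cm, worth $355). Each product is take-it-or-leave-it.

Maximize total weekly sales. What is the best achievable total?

The ratio heuristic lands on nut clusters + corn puffs + honey loops (971) but leaves 18 cm idle.
The 33 cm tied up in corn puffs is better spent on maple flakes + quinoa pops — total rises to 1052 (69 cm).
Every other selection either busts 70 cm or fails to beat 1052.

1052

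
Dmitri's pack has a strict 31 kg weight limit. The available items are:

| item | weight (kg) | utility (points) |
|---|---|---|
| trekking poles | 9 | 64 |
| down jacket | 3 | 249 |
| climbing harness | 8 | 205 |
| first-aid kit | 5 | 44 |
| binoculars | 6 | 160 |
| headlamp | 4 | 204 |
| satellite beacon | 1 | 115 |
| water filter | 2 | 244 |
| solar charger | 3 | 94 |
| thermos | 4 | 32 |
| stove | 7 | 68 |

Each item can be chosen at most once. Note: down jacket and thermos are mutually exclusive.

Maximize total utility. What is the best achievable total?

Best packing: down jacket + climbing harness + binoculars + headlamp + satellite beacon + water filter + solar charger — 27 kg, 1271 total.
Every other selection either busts 31 kg or breaks a pairing rule or fails to beat 1271.

1271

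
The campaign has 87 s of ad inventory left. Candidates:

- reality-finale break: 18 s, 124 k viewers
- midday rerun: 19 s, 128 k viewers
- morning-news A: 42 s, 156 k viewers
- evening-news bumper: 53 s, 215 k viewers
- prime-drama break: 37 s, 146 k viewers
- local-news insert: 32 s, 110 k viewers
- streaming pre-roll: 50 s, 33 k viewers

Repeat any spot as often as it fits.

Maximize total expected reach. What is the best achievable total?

512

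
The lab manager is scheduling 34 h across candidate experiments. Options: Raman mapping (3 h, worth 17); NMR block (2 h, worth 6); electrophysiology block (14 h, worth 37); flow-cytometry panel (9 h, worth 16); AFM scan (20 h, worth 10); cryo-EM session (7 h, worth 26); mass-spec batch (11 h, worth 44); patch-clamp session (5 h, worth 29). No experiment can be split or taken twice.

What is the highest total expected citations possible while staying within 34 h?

127

Taking the top-ratio experiments first gives Raman mapping + NMR block + cryo-EM session + mass-spec batch + patch-clamp session for 122 (28 h).
Dropping NMR block and cryo-EM session frees 9 h; slotting in electrophysiology block (14 h) lifts the total to 127 at 33 h.
No other feasible combination exceeds 127.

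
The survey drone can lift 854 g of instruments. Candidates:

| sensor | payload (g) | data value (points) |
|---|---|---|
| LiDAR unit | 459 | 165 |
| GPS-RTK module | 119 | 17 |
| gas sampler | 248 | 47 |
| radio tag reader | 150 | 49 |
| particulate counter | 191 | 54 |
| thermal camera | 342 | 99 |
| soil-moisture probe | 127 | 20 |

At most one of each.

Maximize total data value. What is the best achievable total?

268

Density check — LiDAR unit 0.36, radio tag reader 0.33, thermal camera 0.29, particulate counter 0.28 are the best per g.
LiDAR unit + radio tag reader + particulate counter uses 800 of the 854 g and totals 268.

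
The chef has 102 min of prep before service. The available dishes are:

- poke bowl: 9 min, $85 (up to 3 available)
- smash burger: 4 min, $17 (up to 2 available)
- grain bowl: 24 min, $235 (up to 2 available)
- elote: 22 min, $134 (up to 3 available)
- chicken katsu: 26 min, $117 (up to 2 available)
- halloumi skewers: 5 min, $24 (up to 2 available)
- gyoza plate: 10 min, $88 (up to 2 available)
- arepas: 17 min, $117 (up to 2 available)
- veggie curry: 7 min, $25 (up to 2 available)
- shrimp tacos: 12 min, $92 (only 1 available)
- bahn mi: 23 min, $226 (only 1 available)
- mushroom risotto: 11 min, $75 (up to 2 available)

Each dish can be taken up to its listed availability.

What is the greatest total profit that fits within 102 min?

Best packing: 3×poke bowl + smash burger + 2×grain bowl + bahn mi — 102 min, 968 total.
Nothing else within 102 min beats 968.

968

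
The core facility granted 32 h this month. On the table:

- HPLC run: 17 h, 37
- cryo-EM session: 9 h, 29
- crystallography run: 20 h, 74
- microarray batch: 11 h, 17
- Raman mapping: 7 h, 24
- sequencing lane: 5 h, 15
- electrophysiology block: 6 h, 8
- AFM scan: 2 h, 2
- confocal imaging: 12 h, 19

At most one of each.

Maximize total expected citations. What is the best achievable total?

Taking crystallography run + Raman mapping + sequencing lane: 32 h used, 113 in expected citations.
Runner-up cryo-EM session + crystallography run + AFM scan tops out at 105.

113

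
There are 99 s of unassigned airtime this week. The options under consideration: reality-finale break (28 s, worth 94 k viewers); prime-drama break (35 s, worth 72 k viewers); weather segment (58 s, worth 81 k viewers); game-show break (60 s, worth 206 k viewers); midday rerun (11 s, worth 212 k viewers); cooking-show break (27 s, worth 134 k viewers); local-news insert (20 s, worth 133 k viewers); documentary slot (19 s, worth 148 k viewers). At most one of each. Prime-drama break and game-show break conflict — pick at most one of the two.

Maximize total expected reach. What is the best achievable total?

627

Best packing: midday rerun + cooking-show break + local-news insert + documentary slot — 77 s, 627 total.
Next best is reality-finale break + midday rerun + cooking-show break + documentary slot at 588 (85 s) — short by 39.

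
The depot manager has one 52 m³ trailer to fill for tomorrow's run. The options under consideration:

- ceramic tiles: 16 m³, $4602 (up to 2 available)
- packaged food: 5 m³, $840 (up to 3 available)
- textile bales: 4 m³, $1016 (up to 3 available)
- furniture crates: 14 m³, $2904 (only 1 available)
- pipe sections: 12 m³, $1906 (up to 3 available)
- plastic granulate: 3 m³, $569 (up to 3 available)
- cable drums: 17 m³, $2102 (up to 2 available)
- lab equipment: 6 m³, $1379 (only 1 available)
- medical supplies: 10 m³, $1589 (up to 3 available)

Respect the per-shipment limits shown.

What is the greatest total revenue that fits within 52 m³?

By revenue per m³: ceramic tiles 287.62, textile bales 254.00, lab equipment 229.83, furniture crates 207.43 lead.
The ratio heuristic lands on 2×ceramic tiles + 3×textile bales + lab equipment (13631) but leaves 2 m³ idle.
Dropping textile bales frees 4 m³; slotting in 2×plastic granulate (6 m³) lifts the total to 13753 at 52 m³.

13753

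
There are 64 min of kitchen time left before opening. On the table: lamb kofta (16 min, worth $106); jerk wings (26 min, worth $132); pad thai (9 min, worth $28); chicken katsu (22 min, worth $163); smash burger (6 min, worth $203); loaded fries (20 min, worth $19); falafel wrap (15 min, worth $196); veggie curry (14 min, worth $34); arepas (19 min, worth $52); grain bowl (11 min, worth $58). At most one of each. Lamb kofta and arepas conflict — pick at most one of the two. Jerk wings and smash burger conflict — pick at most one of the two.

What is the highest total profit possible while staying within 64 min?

668

Ranking by ratio (profit/min): smash burger 33.83, falafel wrap 13.07, chicken katsu 7.41, lamb kofta 6.62.
Lamb kofta + chicken katsu + smash burger + falafel wrap uses 59 of the 64 min and totals 668.
The spare 5 min is too small for any remaining dish, and no feasible exchange beats 668.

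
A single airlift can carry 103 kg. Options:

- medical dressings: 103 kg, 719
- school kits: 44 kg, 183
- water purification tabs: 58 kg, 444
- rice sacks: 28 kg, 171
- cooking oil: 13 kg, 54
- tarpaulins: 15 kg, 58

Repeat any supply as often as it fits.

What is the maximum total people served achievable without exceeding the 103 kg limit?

719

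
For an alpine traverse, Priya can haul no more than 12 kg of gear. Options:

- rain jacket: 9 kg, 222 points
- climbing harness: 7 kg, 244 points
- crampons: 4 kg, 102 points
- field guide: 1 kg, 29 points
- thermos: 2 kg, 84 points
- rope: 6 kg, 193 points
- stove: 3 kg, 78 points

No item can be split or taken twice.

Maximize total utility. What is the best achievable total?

406

Density check — thermos 42.00, climbing harness 34.86, rope 32.17 are the best per kg.
A density-first pass picks climbing harness + field guide + thermos — 357 at 10 kg.
Dropping field guide frees 1 kg; slotting in stove (3 kg) lifts the total to 406 at 12 kg.
Nothing else within 12 kg beats 406.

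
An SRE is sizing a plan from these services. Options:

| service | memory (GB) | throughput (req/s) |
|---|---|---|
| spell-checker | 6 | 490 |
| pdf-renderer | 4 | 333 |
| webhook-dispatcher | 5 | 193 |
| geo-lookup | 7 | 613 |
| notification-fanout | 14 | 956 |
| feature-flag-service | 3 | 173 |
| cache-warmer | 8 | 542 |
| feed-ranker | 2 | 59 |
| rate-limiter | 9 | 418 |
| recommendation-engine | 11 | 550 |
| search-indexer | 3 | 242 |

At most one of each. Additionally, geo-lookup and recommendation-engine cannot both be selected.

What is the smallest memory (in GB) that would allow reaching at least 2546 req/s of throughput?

Need the lightest bundle worth ≥ 2546.
Taking spell-checker + pdf-renderer + geo-lookup + notification-fanout + feature-flag-service gives 2565 (≥ 2546) for 34 GB.
No combination under 34 GB hits 2546.

34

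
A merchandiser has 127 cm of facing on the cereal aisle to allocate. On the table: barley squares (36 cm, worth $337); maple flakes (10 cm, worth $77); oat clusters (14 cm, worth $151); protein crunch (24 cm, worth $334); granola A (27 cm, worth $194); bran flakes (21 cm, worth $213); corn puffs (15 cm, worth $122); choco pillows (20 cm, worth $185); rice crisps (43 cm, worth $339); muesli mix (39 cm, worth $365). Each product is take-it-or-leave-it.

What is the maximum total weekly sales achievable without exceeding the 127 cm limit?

1297

Density check — protein crunch 13.92, oat clusters 10.79, bran flakes 10.14 are the best per cm.
Best packing: barley squares + maple flakes + oat clusters + protein crunch + bran flakes + choco pillows — 125 cm, 1297 total.
Runner-up barley squares + maple flakes + protein crunch + bran flakes + corn puffs + choco pillows tops out at 1268.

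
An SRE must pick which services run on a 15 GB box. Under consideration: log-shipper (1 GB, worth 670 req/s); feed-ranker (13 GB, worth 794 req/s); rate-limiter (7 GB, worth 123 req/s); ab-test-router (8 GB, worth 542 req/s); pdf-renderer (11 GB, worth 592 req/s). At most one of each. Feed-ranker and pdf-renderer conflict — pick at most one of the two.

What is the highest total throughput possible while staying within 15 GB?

1464

Filling by ratio: log-shipper + ab-test-router for 1212, with 6 GB left unused.
The 8 GB tied up in ab-test-router is better spent on feed-ranker — total rises to 1464 (14 GB).
Every other selection either busts 15 GB or breaks a pairing rule or fails to beat 1464.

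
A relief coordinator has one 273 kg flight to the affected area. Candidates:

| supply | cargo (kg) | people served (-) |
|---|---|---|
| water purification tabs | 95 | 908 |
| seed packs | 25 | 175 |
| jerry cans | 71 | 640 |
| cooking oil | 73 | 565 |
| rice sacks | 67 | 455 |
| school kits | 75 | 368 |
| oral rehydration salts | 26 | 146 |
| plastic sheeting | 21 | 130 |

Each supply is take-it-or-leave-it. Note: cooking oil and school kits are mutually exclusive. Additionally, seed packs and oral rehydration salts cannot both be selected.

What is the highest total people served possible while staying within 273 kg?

Water purification tabs + seed packs + jerry cans + cooking oil uses 264 of the 273 kg and totals 2288.
No other feasible combination exceeds 2288.

2288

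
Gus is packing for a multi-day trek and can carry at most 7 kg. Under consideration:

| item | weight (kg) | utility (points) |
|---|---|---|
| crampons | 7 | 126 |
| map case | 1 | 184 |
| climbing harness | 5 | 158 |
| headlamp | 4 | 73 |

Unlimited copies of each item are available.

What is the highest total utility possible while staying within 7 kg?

Density check — map case 184.00, climbing harness 31.60, headlamp 18.25 are the best per kg.
Best packing: 7×map case — 7 kg, 1288 total.

1288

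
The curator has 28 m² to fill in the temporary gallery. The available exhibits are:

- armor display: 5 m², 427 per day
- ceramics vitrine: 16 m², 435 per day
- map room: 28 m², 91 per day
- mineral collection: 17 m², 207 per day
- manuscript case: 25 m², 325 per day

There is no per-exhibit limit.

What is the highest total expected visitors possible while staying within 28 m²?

2135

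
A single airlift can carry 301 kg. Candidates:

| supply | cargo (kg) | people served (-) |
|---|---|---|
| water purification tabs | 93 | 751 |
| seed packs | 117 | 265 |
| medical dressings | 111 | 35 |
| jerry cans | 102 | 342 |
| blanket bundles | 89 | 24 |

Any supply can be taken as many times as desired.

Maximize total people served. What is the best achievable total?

Ranking by ratio (people served/kg): water purification tabs 8.08, jerry cans 3.35, seed packs 2.26.
The ratio ordering already packs tightly: 3×water purification tabs, 279 kg, 2253.
Nothing else within 301 kg beats 2253.

2253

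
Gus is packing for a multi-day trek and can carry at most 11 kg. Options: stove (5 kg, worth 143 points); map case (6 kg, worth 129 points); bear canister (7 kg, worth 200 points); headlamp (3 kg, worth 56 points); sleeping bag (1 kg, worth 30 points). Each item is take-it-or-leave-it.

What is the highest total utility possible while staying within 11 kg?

By utility per kg: sleeping bag 30.00, stove 28.60, bear canister 28.57 lead.
Taking the top-ratio items first gives stove + headlamp + sleeping bag for 229 (9 kg).
Replace stove with bear canister: the trade gains 57 net, giving 286 at 11 kg.
Runner-up stove + map case tops out at 272.

286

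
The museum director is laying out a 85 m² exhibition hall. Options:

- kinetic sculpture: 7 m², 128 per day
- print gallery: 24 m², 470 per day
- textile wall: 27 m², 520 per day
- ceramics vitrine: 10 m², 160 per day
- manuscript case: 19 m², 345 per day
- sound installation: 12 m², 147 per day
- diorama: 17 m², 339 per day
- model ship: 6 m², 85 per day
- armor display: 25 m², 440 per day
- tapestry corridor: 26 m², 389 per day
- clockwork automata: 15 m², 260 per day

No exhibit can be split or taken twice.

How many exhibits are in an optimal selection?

5

The maximum expected visitors within 85 m² is 1617.
For example kinetic sculpture + print gallery + textile wall + ceramics vitrine + diorama achieves it, using 85 m².
Any selection reaching 1617 contains exactly 5 exhibits.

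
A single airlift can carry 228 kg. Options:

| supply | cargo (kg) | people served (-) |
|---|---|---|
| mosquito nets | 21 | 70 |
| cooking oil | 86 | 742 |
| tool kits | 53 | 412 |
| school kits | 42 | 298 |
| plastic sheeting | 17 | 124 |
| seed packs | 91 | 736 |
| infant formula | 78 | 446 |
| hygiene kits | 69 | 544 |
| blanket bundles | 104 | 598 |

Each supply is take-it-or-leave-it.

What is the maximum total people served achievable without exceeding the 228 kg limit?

1822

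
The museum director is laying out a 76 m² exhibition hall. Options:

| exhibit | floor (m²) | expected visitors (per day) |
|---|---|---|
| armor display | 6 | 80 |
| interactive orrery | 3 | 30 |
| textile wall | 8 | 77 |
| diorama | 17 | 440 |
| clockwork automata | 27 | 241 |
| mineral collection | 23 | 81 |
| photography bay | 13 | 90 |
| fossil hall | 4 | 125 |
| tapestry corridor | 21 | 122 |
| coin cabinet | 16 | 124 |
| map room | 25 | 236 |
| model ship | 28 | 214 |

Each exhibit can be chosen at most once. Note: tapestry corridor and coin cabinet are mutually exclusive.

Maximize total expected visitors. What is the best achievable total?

1082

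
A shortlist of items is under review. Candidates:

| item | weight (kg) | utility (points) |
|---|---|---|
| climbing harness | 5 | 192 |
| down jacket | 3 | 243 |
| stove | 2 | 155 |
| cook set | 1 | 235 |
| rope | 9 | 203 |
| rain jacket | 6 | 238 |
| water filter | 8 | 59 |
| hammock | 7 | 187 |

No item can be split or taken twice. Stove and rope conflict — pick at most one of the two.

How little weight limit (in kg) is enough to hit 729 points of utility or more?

11

Need the lightest bundle worth ≥ 729.
Taking climbing harness + down jacket + stove + cook set gives 825 (≥ 729) for 11 kg.
No combination under 11 kg hits 729.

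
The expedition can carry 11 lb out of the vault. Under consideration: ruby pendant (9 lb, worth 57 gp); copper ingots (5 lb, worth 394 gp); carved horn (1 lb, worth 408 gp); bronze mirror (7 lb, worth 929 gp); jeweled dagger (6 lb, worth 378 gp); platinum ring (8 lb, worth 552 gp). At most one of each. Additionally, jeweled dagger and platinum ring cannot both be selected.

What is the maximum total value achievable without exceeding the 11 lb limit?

Taking carved horn + bronze mirror: 8 lb used, 1337 in value.
Next best is carved horn + platinum ring at 960 (9 lb) — short by 377.

1337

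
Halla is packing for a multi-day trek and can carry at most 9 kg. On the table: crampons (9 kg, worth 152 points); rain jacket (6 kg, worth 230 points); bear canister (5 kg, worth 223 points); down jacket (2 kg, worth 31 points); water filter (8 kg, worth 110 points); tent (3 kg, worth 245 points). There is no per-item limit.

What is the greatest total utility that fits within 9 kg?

735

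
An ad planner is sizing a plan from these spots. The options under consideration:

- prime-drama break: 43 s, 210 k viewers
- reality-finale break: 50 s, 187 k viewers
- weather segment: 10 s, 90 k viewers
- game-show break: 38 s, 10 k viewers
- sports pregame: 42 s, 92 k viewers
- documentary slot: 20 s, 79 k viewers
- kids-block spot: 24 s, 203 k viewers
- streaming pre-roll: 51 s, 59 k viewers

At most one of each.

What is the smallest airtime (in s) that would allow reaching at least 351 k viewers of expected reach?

Minimise s subject to total expected reach ≥ 351.
weather segment + documentary slot + kids-block spot: 372 expected reach at 54 s.
Below 54 s the best achievable stays under 351.

54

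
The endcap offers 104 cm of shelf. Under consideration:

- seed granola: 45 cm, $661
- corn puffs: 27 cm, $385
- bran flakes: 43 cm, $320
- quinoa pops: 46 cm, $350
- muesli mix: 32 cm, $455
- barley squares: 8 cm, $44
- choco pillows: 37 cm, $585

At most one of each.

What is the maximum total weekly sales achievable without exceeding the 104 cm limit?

Filling by ratio: seed granola + barley squares + choco pillows for 1290, with 14 cm left unused.
Replace barley squares and choco pillows with corn puffs + muesli mix: the trade gains 211 net, giving 1501 at 104 cm.
Runner-up corn puffs + muesli mix + barley squares + choco pillows tops out at 1469.

1501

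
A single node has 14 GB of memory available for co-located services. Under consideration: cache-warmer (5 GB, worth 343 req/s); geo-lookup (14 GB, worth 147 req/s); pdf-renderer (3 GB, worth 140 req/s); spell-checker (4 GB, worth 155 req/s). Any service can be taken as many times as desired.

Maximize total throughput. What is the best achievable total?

841

The ratio heuristic lands on 2×cache-warmer + pdf-renderer (826) but leaves 1 GB idle.
Dropping pdf-renderer frees 3 GB; slotting in spell-checker (4 GB) lifts the total to 841 at 14 GB.
Every other selection either busts 14 GB or fails to beat 841.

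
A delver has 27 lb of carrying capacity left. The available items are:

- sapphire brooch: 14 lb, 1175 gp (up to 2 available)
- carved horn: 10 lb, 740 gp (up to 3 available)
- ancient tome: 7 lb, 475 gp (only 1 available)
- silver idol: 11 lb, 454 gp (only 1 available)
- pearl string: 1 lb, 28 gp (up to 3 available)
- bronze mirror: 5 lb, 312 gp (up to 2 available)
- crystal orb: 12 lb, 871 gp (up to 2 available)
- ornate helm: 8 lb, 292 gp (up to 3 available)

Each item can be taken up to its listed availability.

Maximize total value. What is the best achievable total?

Greedy by ratio would take sapphire brooch + carved horn + 3×pearl string: 27 lb used, total 1999.
Dropping carved horn and 2×pearl string frees 12 lb; slotting in crystal orb (12 lb) lifts the total to 2074 at 27 lb.
Nothing else within 27 lb beats 2074.

2074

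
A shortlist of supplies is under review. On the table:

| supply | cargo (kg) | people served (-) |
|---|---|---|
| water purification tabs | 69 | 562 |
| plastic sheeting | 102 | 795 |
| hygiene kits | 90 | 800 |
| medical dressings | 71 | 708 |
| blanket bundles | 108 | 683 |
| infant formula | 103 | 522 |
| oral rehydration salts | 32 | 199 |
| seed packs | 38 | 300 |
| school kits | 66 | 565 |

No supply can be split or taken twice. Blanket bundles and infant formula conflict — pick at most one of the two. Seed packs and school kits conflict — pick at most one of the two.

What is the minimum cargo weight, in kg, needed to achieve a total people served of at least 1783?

Need the lightest bundle worth ≥ 1783.
hygiene kits + medical dressings + seed packs: 1808 people served at 199 kg.
Below 199 kg the best achievable stays under 1783.

199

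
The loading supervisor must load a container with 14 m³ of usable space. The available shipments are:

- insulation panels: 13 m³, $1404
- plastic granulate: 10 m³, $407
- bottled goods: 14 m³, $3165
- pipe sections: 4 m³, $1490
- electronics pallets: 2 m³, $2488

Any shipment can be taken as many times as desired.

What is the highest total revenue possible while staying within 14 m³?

17416

The ratio ordering already packs tightly: 7×electronics pallets, 14 m³, 17416.
That's the maximum — no swap from here does better than 17416.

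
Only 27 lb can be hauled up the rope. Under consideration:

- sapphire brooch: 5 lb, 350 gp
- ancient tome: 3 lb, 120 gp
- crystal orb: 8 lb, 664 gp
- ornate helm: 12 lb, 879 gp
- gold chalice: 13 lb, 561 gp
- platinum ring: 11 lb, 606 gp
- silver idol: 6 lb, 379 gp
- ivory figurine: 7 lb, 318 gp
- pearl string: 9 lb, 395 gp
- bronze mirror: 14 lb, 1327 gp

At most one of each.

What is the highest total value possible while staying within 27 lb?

Best packing: sapphire brooch + crystal orb + bronze mirror — 27 lb, 2341 total.

2341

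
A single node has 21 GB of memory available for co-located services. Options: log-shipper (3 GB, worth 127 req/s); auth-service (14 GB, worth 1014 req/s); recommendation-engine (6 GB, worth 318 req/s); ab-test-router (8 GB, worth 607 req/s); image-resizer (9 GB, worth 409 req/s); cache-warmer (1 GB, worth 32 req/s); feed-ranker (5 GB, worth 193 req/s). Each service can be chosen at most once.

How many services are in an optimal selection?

3

The maximum throughput within 21 GB is 1364.
One optimal bundle: auth-service + recommendation-engine + cache-warmer (21 GB).
Any selection reaching 1364 contains exactly 3 services.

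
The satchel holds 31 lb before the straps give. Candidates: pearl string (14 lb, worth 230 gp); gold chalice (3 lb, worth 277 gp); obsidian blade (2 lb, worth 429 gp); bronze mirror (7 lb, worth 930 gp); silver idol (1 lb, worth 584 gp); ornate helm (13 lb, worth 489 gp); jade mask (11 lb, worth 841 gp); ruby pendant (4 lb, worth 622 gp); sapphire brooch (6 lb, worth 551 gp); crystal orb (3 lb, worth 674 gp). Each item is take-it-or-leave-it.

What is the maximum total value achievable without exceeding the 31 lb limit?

4357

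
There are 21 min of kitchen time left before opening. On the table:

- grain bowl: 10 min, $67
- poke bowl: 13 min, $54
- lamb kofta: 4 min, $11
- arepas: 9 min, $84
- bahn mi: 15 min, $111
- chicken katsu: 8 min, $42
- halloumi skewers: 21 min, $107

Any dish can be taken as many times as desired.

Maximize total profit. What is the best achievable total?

Taking 2×arepas: 18 min used, 168 in profit.
Nothing else within 21 min beats 168.

168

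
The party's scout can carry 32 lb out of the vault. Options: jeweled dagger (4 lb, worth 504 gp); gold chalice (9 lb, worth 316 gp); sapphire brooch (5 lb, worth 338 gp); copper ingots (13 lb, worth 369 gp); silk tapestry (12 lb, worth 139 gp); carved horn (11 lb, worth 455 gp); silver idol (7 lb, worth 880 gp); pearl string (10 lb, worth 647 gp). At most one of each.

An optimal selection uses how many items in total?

Optimal total is 2486.
For example jeweled dagger + carved horn + silver idol + pearl string achieves it, using 32 lb.
Every optimal selection uses 4 items.

4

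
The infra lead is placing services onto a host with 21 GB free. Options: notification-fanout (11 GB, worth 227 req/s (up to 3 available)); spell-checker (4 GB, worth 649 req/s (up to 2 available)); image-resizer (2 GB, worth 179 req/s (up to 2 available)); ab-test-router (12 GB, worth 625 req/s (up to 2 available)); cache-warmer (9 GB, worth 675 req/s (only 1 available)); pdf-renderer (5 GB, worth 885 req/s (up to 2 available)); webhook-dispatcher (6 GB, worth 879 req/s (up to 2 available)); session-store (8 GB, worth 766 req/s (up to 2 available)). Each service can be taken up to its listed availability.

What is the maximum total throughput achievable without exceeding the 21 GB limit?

3298

Filling by ratio: 2×spell-checker + image-resizer + 2×pdf-renderer for 3247, with 1 GB left unused.
Replace spell-checker and image-resizer with webhook-dispatcher: the trade gains 51 net, giving 3298 at 20 GB.
The spare 1 GB is too small for any remaining service, and no exchange beats 3298.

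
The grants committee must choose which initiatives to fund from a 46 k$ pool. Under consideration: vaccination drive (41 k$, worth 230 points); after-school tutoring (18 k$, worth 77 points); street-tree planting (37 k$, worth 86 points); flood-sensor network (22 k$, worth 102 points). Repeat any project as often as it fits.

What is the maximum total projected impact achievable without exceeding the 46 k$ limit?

The ratio ordering already packs tightly: vaccination drive, 41 k$, 230.
The spare 5 k$ is too small for any remaining project, and no exchange beats 230.

230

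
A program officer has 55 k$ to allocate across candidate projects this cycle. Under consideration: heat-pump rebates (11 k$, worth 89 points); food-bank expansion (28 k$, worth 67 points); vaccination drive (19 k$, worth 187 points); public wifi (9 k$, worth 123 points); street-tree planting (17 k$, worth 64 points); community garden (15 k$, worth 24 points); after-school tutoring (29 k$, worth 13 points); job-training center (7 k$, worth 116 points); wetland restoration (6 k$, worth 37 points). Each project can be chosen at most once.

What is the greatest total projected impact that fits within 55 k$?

552

Best packing: heat-pump rebates + vaccination drive + public wifi + job-training center + wetland restoration — 52 k$, 552 total.
Every other selection either busts 55 k$ or fails to beat 552.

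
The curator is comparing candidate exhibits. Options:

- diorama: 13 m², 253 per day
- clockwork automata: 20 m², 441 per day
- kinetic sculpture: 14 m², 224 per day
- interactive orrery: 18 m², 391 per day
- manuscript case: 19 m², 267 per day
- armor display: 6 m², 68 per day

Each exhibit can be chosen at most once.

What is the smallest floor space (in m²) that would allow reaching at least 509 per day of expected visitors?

Look for the lowest-floor combination reaching 509.
clockwork automata + armor display reaches 509 using 26 m².
Any bundle with less than 26 m² falls short of 509.

26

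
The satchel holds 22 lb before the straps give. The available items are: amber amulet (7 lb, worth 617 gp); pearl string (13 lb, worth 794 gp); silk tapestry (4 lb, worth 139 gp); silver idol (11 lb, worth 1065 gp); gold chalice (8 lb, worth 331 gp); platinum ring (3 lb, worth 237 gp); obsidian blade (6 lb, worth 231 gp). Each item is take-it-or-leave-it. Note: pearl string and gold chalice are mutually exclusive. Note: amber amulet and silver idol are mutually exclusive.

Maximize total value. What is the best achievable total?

Taking silver idol + gold chalice + platinum ring: 22 lb used, 1633 in value.
Runner-up silver idol + platinum ring + obsidian blade tops out at 1533.

1633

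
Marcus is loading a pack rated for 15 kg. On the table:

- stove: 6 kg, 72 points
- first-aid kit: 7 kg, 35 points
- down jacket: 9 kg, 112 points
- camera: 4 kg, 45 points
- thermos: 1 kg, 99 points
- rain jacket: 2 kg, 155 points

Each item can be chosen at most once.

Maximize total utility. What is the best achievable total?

Filling by ratio: down jacket + thermos + rain jacket for 366, with 3 kg left unused.
The 9 kg tied up in down jacket is better spent on stove + camera — total rises to 371 (13 kg).
The spare 2 kg is too small for any remaining item, and no exchange beats 371.

371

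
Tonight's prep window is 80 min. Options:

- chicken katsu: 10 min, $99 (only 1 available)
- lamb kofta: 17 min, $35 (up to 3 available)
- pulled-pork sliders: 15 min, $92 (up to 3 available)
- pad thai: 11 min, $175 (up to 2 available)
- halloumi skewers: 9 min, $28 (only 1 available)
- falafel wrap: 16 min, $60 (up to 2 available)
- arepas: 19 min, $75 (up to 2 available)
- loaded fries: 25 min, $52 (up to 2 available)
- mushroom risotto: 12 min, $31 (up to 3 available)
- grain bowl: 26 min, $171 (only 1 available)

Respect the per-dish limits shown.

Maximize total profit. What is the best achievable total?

The ratio heuristic lands on chicken katsu + pulled-pork sliders + 2×pad thai + grain bowl (712) but leaves 7 min idle.
Dropping grain bowl frees 26 min; slotting in 2×pulled-pork sliders (30 min) lifts the total to 725 at 77 min.
No other feasible combination exceeds 725.

725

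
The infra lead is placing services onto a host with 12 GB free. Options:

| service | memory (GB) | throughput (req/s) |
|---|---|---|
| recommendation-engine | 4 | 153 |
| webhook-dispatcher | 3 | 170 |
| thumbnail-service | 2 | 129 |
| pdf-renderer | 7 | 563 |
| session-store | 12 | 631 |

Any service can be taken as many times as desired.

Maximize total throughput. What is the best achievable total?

862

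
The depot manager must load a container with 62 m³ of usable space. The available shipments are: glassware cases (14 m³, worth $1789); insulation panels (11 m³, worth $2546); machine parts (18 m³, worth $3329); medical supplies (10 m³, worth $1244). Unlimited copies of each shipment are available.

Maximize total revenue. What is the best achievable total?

13513

Filling by ratio: 5×insulation panels for 12730, with 7 m³ left unused.
Dropping insulation panels frees 11 m³; slotting in machine parts (18 m³) lifts the total to 13513 at 62 m³.
That's the maximum — no swap from here does better than 13513.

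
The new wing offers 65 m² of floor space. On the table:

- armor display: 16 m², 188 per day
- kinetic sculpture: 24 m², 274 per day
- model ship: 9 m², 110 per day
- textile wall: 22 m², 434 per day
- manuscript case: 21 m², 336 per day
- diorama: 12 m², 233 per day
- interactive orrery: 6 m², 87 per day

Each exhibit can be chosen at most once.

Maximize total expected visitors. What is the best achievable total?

1113

Taking the top-ratio exhibits first gives textile wall + manuscript case + diorama + interactive orrery for 1090 (61 m²).
Replace interactive orrery with model ship: the trade gains 23 net, giving 1113 at 64 m².
That's the maximum — no swap from here does better than 1113.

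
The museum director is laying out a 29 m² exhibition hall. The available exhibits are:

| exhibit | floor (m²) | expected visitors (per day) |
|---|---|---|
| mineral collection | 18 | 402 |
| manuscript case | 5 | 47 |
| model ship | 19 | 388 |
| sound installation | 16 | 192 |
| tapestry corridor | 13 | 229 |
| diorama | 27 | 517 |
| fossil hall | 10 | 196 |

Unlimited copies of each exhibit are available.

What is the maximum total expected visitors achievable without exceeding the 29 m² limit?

The ratio ordering already packs tightly: mineral collection + fossil hall, 28 m², 598.

598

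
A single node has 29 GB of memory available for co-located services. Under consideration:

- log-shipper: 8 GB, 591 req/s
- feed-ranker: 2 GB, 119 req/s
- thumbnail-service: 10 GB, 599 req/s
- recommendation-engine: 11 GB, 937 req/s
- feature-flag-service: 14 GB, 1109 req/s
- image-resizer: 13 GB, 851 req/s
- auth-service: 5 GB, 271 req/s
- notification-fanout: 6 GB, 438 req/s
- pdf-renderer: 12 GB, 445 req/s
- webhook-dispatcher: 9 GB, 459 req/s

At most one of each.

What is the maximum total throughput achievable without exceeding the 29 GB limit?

2165

Feed-ranker + recommendation-engine + feature-flag-service uses 27 of the 29 GB and totals 2165.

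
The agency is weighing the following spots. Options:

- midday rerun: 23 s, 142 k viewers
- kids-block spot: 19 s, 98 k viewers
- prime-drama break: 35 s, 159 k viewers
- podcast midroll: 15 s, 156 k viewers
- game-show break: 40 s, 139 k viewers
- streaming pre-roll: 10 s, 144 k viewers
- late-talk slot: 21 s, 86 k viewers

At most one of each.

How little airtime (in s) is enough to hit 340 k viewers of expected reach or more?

44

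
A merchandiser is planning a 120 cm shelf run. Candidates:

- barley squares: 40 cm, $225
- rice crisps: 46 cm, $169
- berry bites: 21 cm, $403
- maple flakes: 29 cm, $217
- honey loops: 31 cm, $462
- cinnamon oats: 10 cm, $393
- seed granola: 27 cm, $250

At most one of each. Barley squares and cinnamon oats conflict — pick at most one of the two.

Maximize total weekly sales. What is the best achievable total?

Best packing: berry bites + maple flakes + honey loops + cinnamon oats + seed granola — 118 cm, 1725 total.
Next best is berry bites + honey loops + cinnamon oats + seed granola at 1508 (89 cm) — short by 217.

1725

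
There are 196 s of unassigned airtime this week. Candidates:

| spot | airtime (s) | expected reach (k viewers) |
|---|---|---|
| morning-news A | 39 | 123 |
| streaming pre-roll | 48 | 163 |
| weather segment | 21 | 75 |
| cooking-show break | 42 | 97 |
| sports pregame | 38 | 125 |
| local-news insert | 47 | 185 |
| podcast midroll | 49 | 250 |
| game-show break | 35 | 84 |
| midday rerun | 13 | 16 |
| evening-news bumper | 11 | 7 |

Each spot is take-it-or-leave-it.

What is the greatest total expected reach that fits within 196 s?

Density check — podcast midroll 5.10, local-news insert 3.94, weather segment 3.57, streaming pre-roll 3.40 are the best per s.
The ratio heuristic lands on streaming pre-roll + weather segment + local-news insert + podcast midroll + midday rerun + evening-news bumper (696) but leaves 7 s idle.
But morning-news A + weather segment + sports pregame + local-news insert + podcast midroll fits in 194 s and reaches 758.
Runner-up streaming pre-roll + sports pregame + local-news insert + podcast midroll + midday rerun tops out at 739.

758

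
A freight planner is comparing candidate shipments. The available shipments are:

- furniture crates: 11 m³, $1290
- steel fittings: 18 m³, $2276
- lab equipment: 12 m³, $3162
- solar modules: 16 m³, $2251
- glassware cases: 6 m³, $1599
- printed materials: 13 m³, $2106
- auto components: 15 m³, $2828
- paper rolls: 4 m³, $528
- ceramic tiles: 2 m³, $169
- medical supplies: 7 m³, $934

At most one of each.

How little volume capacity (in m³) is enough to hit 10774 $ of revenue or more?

Look for the lowest-volume combination reaching 10774.
lab equipment + glassware cases + printed materials + auto components + ceramic tiles + medical supplies reaches 10798 using 55 m³.
Any bundle with less than 55 m³ falls short of 10774.

55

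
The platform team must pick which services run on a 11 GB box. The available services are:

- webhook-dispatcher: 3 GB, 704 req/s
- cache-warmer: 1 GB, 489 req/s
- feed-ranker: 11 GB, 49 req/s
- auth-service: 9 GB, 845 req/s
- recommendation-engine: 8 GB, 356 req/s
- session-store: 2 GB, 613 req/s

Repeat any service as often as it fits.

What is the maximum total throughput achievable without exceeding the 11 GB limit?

5379

Taking 11×cache-warmer: 11 GB used, 5379 in throughput.
That's the maximum — no swap from here does better than 5379.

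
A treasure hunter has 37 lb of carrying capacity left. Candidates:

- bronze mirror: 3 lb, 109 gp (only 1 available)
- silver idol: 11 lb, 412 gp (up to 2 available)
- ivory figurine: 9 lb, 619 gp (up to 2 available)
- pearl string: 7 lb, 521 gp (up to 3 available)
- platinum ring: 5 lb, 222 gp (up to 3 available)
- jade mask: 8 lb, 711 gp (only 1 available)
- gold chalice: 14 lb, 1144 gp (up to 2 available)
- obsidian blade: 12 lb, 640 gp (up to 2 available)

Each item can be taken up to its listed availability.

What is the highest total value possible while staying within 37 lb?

Best packing: jade mask + 2×gold chalice — 36 lb, 2999 total.
Every other selection either busts 37 lb or exceeds an availability limit or fails to beat 2999.

2999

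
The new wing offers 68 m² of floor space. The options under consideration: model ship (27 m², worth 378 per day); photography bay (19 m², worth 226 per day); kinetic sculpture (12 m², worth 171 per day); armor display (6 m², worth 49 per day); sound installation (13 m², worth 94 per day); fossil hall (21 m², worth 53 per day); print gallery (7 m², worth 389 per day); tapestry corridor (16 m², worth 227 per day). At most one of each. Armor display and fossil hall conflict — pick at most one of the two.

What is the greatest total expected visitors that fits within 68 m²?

1214

Density check — print gallery 55.57, kinetic sculpture 14.25, tapestry corridor 14.19, model ship 14.00 are the best per m².
Model ship + kinetic sculpture + armor display + print gallery + tapestry corridor uses 68 of the 68 m² and totals 1214.
Next best is model ship + kinetic sculpture + print gallery + tapestry corridor at 1165 (62 m²) — short by 49.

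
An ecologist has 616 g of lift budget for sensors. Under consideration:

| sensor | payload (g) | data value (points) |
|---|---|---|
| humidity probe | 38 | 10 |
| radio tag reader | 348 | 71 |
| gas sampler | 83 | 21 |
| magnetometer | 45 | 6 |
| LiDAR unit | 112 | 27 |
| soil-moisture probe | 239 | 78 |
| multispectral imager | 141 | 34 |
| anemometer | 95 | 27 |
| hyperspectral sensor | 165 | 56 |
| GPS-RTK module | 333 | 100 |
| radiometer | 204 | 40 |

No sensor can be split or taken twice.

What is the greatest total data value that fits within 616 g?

188

By data value per g: hyperspectral sensor 0.34, soil-moisture probe 0.33, GPS-RTK module 0.30, anemometer 0.28 lead.
The ratio heuristic lands on humidity probe + magnetometer + soil-moisture probe + anemometer + hyperspectral sensor (177) but leaves 34 g idle.
Dropping humidity probe and magnetometer frees 83 g; slotting in LiDAR unit (112 g) lifts the total to 188 at 611 g.
Humidity probe + soil-moisture probe + GPS-RTK module (610 g) also reaches 188 — a tie, but nothing goes higher.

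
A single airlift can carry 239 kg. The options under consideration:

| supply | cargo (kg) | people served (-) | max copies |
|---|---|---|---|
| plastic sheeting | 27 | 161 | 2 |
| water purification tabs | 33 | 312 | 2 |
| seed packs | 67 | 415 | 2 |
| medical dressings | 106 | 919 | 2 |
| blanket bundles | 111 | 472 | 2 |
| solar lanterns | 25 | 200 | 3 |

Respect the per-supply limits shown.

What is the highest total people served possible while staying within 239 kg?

2038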